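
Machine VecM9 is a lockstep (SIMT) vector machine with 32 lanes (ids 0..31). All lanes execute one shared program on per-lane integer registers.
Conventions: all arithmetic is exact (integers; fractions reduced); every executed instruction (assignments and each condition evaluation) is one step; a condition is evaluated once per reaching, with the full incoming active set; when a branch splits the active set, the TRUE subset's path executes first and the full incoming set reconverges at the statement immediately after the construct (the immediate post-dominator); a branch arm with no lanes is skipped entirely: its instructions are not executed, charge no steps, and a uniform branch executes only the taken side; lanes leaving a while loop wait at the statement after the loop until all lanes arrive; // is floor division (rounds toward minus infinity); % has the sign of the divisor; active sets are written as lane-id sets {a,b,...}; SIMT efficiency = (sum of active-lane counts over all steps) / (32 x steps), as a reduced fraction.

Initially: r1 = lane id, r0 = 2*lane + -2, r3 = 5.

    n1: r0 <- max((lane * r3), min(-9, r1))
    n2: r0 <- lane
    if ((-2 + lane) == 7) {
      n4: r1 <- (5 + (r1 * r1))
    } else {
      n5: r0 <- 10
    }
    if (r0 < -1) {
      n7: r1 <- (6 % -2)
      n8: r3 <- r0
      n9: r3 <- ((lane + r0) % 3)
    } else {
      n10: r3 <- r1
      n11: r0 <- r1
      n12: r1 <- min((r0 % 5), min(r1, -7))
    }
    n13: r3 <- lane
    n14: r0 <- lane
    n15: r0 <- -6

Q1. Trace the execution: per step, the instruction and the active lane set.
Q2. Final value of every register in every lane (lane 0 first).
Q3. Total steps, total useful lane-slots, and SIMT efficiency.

step 0: r0 <- max((lane * r3), min(-9, r1)) {0,1,2,3,4,5,6,7,8,9,10,11,12,13,14,15,16,17,18,19,20,21,22,23,24,25,26,27,28,29,30,31}
step 1: r0 <- lane                   {0,1,2,3,4,5,6,7,8,9,10,11,12,13,14,15,16,17,18,19,20,21,22,23,24,25,26,27,28,29,30,31}
step 2: eval ((-2 + lane) == 7)      {0,1,2,3,4,5,6,7,8,9,10,11,12,13,14,15,16,17,18,19,20,21,22,23,24,25,26,27,28,29,30,31}
step 3: r1 <- (5 + (r1 * r1))        {9}
step 4: r0 <- 10                     {0,1,2,3,4,5,6,7,8,10,11,12,13,14,15,16,17,18,19,20,21,22,23,24,25,26,27,28,29,30,31}
step 5: eval (r0 < -1)               {0,1,2,3,4,5,6,7,8,9,10,11,12,13,14,15,16,17,18,19,20,21,22,23,24,25,26,27,28,29,30,31}
step 6: r3 <- r1                     {0,1,2,3,4,5,6,7,8,9,10,11,12,13,14,15,16,17,18,19,20,21,22,23,24,25,26,27,28,29,30,31}
step 7: r0 <- r1                     {0,1,2,3,4,5,6,7,8,9,10,11,12,13,14,15,16,17,18,19,20,21,22,23,24,25,26,27,28,29,30,31}
step 8: r1 <- min((r0 % 5), min(r1, -7)) {0,1,2,3,4,5,6,7,8,9,10,11,12,13,14,15,16,17,18,19,20,21,22,23,24,25,26,27,28,29,30,31}
step 9: r3 <- lane                   {0,1,2,3,4,5,6,7,8,9,10,11,12,13,14,15,16,17,18,19,20,21,22,23,24,25,26,27,28,29,30,31}
step 10: r0 <- lane                   {0,1,2,3,4,5,6,7,8,9,10,11,12,13,14,15,16,17,18,19,20,21,22,23,24,25,26,27,28,29,30,31}
step 11: r0 <- -6                     {0,1,2,3,4,5,6,7,8,9,10,11,12,13,14,15,16,17,18,19,20,21,22,23,24,25,26,27,28,29,30,31}

Answer: 12 steps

r1: -7,-7,-7,-7,-7,-7,-7,-7,-7,-7,-7,-7,-7,-7,-7,-7,-7,-7,-7,-7,-7,-7,-7,-7,-7,-7,-7,-7,-7,-7,-7,-7
r0: -6,-6,-6,-6,-6,-6,-6,-6,-6,-6,-6,-6,-6,-6,-6,-6,-6,-6,-6,-6,-6,-6,-6,-6,-6,-6,-6,-6,-6,-6,-6,-6
r3: 0,1,2,3,4,5,6,7,8,9,10,11,12,13,14,15,16,17,18,19,20,21,22,23,24,25,26,27,28,29,30,31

steps = 12; useful = 352; efficiency = 352/384 = 11/12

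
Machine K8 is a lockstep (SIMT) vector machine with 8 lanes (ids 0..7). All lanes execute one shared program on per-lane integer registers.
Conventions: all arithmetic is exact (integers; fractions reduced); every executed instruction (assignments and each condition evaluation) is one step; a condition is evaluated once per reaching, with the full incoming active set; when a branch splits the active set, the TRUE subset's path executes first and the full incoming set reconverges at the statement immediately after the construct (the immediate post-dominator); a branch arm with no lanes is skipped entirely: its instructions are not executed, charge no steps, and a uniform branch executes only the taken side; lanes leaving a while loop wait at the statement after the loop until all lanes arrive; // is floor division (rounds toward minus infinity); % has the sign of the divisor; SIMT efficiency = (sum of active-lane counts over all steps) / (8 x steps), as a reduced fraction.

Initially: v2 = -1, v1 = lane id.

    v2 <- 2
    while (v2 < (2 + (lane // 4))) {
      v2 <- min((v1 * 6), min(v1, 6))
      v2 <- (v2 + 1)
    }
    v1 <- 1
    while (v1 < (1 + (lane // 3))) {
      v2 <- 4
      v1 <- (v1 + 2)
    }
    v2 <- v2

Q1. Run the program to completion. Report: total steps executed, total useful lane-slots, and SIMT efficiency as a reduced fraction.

Answer: 11 steps, 67 useful, 67/88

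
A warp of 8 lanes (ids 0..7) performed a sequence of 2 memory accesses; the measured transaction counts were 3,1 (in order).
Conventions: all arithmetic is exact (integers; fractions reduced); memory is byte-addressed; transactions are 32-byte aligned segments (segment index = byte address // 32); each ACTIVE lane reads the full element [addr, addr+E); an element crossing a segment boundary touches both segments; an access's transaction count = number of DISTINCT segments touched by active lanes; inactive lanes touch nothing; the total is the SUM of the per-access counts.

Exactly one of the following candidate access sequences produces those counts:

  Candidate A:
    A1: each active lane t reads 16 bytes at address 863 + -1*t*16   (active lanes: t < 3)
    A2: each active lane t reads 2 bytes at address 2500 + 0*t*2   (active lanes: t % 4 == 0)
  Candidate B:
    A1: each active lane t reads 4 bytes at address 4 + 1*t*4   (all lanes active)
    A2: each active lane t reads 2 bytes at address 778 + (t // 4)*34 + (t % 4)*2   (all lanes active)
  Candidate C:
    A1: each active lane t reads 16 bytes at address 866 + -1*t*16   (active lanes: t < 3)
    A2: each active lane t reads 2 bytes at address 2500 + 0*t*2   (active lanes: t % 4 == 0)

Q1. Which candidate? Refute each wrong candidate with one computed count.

B: A1 gives 2 transactions, not 3
C: A1 gives 2 transactions, not 3
A: all counts match (3,1)

Answer: A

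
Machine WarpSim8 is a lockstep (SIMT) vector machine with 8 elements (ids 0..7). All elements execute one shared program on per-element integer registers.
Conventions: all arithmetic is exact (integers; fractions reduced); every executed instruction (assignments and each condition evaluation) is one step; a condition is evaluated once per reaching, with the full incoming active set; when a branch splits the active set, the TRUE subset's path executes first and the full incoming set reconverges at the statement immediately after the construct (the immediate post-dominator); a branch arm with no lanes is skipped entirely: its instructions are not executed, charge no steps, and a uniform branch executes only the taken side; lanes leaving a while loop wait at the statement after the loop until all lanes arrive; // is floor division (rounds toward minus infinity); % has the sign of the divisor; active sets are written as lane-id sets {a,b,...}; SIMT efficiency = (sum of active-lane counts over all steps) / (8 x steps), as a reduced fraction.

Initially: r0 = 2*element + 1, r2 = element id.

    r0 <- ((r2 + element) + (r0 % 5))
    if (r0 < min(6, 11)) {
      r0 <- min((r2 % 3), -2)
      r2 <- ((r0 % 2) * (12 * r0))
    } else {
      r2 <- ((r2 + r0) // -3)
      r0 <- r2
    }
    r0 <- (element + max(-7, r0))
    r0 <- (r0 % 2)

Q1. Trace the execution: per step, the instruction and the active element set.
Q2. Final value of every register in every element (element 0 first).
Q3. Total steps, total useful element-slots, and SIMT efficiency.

step 0: r0 <- ((r2 + element) + (r0 % 5)) {0,1,2,3,4,5,6,7}
step 1: eval (r0 < min(6, 11))       {0,1,2,3,4,5,6,7}
step 2: r0 <- min((r2 % 3), -2)      {0,1,2}
step 3: r2 <- ((r0 % 2) * (12 * r0)) {0,1,2}
step 4: r2 <- ((r2 + r0) // -3)      {3,4,5,6,7}
step 5: r0 <- r2                     {3,4,5,6,7}
step 6: r0 <- (element + max(-7, r0)) {0,1,2,3,4,5,6,7}
step 7: r0 <- (r0 % 2)               {0,1,2,3,4,5,6,7}

Answer: 8 steps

r0: 0,1,0,1,0,1,1,0
r2: 0,0,0,-4,-6,-6,-7,-7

steps = 8; useful = 48; efficiency = 48/64 = 3/4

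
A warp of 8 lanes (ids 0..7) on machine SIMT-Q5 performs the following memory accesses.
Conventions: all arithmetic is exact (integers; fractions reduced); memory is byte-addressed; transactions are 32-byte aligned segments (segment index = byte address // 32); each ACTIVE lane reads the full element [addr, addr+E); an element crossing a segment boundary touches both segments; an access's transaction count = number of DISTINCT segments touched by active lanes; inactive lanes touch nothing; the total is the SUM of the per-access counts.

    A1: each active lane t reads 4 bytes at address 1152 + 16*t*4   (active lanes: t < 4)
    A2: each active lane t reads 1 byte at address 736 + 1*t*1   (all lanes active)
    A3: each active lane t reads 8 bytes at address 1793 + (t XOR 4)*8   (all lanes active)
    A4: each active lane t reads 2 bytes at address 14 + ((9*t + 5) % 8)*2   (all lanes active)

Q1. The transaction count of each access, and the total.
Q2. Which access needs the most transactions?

A1: 4 transactions
A2: 1 transaction
A3: 3 transactions
A4: 1 transaction

Answer: 4,1,3,1; total 9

Answer: A1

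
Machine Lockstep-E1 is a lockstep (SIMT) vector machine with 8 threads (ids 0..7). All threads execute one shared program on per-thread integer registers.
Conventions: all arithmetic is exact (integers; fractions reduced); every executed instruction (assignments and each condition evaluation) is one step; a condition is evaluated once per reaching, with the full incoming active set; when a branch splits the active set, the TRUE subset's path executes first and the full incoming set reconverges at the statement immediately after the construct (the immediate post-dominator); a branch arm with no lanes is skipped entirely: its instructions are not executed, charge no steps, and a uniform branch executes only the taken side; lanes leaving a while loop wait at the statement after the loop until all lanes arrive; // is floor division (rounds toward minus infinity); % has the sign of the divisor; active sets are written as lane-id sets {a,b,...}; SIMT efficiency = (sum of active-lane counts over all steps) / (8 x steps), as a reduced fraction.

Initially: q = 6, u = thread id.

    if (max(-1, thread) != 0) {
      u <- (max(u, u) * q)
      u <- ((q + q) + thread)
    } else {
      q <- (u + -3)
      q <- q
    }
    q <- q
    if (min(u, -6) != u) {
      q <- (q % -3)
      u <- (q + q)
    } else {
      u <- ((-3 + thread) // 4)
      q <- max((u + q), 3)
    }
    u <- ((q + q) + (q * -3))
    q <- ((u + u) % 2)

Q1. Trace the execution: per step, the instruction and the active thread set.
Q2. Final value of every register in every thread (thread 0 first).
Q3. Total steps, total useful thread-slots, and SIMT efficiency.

step 0: eval (max(-1, thread) != 0)  {0,1,2,3,4,5,6,7}
step 1: u <- (max(u, u) * q)         {1,2,3,4,5,6,7}
step 2: u <- ((q + q) + thread)      {1,2,3,4,5,6,7}
step 3: q <- (u + -3)                {0}
step 4: q <- q                       {0}
step 5: q <- q                       {0,1,2,3,4,5,6,7}
step 6: eval (min(u, -6) != u)       {0,1,2,3,4,5,6,7}
step 7: q <- (q % -3)                {0,1,2,3,4,5,6,7}
step 8: u <- (q + q)                 {0,1,2,3,4,5,6,7}
step 9: u <- ((q + q) + (q * -3))    {0,1,2,3,4,5,6,7}
step 10: q <- ((u + u) % 2)           {0,1,2,3,4,5,6,7}

Answer: 11 steps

q: 0,0,0,0,0,0,0,0
u: 0,0,0,0,0,0,0,0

steps = 11; useful = 72; efficiency = 72/88 = 9/11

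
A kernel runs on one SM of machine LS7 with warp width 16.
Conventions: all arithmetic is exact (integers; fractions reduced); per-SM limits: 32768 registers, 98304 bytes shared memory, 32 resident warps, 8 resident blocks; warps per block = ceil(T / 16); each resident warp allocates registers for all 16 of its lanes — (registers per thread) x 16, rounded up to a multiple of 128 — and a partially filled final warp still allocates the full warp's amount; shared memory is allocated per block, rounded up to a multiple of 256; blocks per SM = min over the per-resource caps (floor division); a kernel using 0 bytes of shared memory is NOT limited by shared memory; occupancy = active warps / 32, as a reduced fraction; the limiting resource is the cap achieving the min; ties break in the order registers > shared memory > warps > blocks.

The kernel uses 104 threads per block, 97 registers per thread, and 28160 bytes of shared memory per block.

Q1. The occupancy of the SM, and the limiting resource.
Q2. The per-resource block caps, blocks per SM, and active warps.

Answer: occupancy 7/16, limited by registers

registers: 2 blocks
shared memory: 3 blocks
warps: 4 blocks
blocks: 8 blocks

Answer: 2 blocks, 14 active warps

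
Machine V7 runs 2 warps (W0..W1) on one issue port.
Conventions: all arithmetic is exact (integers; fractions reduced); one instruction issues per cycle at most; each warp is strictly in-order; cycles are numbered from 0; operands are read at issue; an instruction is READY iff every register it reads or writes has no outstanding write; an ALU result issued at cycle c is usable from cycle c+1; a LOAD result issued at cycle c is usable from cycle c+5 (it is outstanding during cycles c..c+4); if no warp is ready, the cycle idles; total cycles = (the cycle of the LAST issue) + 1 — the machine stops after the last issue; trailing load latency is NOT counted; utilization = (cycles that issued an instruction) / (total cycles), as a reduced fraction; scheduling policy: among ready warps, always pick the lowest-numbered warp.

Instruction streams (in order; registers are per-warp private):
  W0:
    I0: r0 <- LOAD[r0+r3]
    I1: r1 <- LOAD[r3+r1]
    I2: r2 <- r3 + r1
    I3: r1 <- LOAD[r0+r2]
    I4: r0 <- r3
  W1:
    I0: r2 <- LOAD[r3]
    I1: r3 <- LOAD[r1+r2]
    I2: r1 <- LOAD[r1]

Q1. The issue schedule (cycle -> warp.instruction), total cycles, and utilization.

cycle 0: W0.I0
cycle 1: W0.I1
cycle 2: W1.I0
cycle 3: idle
cycle 4: idle
cycle 5: idle
cycle 6: W0.I2
cycle 7: W0.I3
cycle 8: W0.I4
cycle 9: W1.I1
cycle 10: W1.I2

Answer: 11 cycles, utilization 8/11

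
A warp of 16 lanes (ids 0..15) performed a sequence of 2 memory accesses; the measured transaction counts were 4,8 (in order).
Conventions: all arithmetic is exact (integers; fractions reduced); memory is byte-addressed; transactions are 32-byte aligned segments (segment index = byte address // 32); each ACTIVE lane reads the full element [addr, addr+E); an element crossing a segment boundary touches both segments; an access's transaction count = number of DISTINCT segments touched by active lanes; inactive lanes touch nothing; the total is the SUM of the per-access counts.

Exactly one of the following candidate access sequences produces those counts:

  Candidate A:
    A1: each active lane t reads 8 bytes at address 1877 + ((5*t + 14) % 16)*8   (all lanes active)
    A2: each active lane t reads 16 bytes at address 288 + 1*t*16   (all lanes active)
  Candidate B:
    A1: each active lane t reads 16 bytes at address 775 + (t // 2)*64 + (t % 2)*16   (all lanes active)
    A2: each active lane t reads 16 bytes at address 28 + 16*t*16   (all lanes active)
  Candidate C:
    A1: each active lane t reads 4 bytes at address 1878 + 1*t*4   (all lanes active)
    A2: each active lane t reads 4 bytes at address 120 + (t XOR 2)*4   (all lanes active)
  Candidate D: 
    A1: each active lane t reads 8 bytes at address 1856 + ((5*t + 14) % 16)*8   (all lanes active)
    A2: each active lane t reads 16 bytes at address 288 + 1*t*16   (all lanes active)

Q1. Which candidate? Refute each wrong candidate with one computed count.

A: A1 gives 5 transactions, not 4
B: A1 gives 16 transactions, not 4
C: A1 gives 3 transactions, not 4
D: all counts match (4,8)

Answer: D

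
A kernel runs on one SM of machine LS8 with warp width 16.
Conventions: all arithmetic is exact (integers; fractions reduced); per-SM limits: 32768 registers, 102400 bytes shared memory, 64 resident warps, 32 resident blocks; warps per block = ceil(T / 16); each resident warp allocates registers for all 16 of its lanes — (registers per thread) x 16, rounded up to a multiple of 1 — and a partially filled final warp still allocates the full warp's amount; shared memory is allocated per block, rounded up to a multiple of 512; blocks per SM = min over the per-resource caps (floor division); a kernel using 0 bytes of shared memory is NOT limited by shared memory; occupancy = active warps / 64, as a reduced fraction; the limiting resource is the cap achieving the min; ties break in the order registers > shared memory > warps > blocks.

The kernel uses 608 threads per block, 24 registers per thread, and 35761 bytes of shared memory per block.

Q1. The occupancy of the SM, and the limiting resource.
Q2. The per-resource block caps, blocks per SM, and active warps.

Answer: occupancy 19/32, limited by warps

registers: 2 blocks
shared memory: 2 blocks
warps: 1 block
blocks: 32 blocks

Answer: 1 block, 38 active warps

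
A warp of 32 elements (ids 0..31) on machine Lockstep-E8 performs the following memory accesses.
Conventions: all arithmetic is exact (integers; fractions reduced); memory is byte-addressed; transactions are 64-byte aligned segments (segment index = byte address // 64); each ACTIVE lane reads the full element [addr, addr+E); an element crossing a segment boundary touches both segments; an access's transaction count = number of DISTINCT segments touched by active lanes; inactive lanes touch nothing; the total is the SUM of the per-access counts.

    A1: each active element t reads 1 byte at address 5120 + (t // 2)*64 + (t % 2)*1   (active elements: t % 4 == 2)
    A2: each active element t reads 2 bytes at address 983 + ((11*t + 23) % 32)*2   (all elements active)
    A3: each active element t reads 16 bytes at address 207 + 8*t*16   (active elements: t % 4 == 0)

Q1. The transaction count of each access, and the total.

A1: 8 transactions
A2: 2 transactions
A3: 8 transactions

Answer: 8,2,8; total 18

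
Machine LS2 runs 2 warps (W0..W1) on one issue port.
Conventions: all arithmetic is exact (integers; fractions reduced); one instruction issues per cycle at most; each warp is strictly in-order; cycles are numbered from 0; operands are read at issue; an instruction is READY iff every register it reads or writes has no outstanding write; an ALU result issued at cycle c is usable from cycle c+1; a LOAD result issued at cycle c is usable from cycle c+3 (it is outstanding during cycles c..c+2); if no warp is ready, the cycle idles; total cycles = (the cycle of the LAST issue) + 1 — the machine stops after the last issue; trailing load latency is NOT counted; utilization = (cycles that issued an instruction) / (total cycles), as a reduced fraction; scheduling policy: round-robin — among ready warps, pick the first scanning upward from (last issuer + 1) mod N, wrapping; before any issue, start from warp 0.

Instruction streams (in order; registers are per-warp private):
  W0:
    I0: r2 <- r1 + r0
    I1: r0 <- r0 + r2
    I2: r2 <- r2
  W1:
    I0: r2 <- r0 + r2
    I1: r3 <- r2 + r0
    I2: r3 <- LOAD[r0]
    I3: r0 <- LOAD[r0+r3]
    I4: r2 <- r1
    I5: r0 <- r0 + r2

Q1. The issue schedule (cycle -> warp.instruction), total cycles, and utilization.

cycle 0: W0.I0
cycle 1: W1.I0
cycle 2: W0.I1
cycle 3: W1.I1
cycle 4: W0.I2
cycle 5: W1.I2
cycle 6: idle
cycle 7: idle
cycle 8: W1.I3
cycle 9: W1.I4
cycle 10: idle
cycle 11: W1.I5

Answer: 12 cycles, utilization 3/4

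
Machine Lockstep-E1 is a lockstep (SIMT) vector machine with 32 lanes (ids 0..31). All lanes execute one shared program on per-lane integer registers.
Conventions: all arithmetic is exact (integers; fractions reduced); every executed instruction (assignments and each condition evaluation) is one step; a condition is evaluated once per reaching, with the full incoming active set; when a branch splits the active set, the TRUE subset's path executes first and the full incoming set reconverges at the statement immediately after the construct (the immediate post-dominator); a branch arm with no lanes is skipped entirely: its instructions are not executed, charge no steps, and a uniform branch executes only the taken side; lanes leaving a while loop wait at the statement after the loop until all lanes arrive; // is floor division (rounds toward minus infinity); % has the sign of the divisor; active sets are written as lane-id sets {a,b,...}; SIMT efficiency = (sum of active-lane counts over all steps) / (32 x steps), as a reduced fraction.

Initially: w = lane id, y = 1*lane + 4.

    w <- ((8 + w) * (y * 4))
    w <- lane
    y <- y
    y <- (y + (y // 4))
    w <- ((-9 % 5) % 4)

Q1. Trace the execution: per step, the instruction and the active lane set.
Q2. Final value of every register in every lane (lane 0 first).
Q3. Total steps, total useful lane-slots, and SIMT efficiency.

step 0: w <- ((8 + w) * (y * 4))     {0,1,2,3,4,5,6,7,8,9,10,11,12,13,14,15,16,17,18,19,20,21,22,23,24,25,26,27,28,29,30,31}
step 1: w <- lane                    {0,1,2,3,4,5,6,7,8,9,10,11,12,13,14,15,16,17,18,19,20,21,22,23,24,25,26,27,28,29,30,31}
step 2: y <- y                       {0,1,2,3,4,5,6,7,8,9,10,11,12,13,14,15,16,17,18,19,20,21,22,23,24,25,26,27,28,29,30,31}
step 3: y <- (y + (y // 4))          {0,1,2,3,4,5,6,7,8,9,10,11,12,13,14,15,16,17,18,19,20,21,22,23,24,25,26,27,28,29,30,31}
step 4: w <- ((-9 % 5) % 4)          {0,1,2,3,4,5,6,7,8,9,10,11,12,13,14,15,16,17,18,19,20,21,22,23,24,25,26,27,28,29,30,31}

Answer: 5 steps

w: 1,1,1,1,1,1,1,1,1,1,1,1,1,1,1,1,1,1,1,1,1,1,1,1,1,1,1,1,1,1,1,1
y: 5,6,7,8,10,11,12,13,15,16,17,18,20,21,22,23,25,26,27,28,30,31,32,33,35,36,37,38,40,41,42,43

steps = 5; useful = 160; efficiency = 160/160 = 1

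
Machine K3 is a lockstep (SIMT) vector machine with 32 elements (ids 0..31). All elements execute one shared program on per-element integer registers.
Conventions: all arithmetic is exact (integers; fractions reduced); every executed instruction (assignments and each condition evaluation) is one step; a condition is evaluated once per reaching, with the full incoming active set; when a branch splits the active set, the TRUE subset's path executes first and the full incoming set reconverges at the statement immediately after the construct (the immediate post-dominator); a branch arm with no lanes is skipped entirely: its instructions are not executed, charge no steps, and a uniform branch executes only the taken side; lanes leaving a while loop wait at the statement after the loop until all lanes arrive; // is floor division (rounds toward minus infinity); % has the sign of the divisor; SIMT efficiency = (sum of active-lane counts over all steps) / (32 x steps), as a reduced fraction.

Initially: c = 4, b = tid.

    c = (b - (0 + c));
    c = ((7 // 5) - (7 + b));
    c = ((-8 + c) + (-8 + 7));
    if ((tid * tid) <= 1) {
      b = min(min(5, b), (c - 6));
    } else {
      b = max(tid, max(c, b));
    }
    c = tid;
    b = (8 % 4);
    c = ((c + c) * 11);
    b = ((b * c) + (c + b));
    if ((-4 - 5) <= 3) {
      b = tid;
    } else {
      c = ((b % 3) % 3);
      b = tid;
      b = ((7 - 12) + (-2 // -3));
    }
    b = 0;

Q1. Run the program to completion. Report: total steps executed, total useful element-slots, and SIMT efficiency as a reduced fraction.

Answer: 13 steps, 384 useful, 12/13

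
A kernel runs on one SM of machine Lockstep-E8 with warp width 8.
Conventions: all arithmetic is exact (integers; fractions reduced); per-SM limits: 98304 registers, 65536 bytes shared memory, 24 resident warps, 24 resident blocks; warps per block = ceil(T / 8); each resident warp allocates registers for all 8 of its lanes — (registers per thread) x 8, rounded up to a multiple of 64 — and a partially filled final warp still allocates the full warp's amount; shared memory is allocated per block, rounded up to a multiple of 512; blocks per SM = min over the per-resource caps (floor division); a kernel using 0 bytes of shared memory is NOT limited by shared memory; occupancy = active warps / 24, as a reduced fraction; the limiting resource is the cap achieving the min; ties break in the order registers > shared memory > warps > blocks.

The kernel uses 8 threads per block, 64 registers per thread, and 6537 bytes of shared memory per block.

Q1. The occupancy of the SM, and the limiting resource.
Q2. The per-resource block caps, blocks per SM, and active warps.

Answer: occupancy 3/8, limited by shared memory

registers: 192 blocks
shared memory: 9 blocks
warps: 24 blocks
blocks: 24 blocks

Answer: 9 blocks, 9 active warps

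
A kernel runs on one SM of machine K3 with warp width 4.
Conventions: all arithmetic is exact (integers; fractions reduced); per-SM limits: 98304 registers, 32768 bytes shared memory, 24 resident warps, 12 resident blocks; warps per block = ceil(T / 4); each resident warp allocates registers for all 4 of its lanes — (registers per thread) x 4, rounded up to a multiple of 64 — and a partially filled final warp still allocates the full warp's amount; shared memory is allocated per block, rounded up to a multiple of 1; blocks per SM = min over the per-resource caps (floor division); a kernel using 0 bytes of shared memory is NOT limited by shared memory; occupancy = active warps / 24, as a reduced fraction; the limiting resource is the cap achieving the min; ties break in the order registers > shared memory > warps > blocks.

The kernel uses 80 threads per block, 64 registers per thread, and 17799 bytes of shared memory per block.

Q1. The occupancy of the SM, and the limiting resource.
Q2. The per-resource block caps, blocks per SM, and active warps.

Answer: occupancy 5/6, limited by shared memory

registers: 19 blocks
shared memory: 1 block
warps: 1 block
blocks: 12 blocks

Answer: 1 block, 20 active warps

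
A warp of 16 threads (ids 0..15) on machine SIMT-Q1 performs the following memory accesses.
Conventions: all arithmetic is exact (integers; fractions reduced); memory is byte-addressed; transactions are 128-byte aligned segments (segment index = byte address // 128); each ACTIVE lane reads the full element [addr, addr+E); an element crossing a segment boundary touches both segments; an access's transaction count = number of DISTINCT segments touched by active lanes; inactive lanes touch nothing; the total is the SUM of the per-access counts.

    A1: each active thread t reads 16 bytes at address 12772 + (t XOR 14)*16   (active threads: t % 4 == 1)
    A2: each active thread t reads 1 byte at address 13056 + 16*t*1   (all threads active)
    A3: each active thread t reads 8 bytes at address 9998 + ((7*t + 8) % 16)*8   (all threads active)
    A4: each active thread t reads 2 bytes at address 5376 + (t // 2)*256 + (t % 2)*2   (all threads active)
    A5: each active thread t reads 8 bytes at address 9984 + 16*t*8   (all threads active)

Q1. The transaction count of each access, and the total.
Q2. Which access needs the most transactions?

A1: 2 transactions
A2: 2 transactions
A3: 2 transactions
A4: 8 transactions
A5: 16 transactions

Answer: 2,2,2,8,16; total 30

Answer: A5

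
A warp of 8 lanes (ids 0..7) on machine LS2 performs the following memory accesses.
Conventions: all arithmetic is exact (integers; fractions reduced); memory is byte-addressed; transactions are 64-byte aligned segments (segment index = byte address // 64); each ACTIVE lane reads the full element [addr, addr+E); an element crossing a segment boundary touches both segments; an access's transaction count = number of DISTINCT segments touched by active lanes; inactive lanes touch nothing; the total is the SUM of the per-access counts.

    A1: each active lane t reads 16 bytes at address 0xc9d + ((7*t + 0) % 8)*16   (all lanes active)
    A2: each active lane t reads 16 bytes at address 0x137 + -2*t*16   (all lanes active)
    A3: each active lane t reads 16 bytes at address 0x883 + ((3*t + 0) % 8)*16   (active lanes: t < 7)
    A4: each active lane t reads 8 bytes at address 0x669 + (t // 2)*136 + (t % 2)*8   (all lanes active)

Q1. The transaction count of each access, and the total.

A1: 3 transactions
A2: 5 transactions
A3: 3 transactions
A4: 6 transactions

Answer: 3,5,3,6; total 17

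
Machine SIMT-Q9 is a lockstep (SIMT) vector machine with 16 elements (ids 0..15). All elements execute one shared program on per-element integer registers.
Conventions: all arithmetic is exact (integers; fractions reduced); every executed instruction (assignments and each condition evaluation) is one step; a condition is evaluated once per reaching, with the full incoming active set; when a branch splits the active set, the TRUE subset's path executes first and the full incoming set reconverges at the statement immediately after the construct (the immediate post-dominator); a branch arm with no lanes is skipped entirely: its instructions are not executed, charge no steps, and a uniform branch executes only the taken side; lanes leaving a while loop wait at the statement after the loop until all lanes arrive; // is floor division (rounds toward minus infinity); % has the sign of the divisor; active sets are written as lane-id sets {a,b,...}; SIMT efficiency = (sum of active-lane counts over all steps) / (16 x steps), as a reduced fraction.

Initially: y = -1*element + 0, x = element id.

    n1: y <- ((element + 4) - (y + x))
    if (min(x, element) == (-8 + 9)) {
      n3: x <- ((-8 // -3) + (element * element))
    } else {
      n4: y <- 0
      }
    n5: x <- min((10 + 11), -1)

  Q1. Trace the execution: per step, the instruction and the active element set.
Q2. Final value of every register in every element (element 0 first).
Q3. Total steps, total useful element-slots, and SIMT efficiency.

step 0: y <- ((element + 4) - (y + x)) {0,1,2,3,4,5,6,7,8,9,10,11,12,13,14,15}
step 1: eval (min(x, element) == (-8 + 9)) {0,1,2,3,4,5,6,7,8,9,10,11,12,13,14,15}
step 2: x <- ((-8 // -3) + (element * element)) {1}
step 3: y <- 0                       {0,2,3,4,5,6,7,8,9,10,11,12,13,14,15}
step 4: x <- min((10 + 11), -1)      {0,1,2,3,4,5,6,7,8,9,10,11,12,13,14,15}

Answer: 5 steps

y: 0,5,0,0,0,0,0,0,0,0,0,0,0,0,0,0
x: -1,-1,-1,-1,-1,-1,-1,-1,-1,-1,-1,-1,-1,-1,-1,-1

steps = 5; useful = 64; efficiency = 64/80 = 4/5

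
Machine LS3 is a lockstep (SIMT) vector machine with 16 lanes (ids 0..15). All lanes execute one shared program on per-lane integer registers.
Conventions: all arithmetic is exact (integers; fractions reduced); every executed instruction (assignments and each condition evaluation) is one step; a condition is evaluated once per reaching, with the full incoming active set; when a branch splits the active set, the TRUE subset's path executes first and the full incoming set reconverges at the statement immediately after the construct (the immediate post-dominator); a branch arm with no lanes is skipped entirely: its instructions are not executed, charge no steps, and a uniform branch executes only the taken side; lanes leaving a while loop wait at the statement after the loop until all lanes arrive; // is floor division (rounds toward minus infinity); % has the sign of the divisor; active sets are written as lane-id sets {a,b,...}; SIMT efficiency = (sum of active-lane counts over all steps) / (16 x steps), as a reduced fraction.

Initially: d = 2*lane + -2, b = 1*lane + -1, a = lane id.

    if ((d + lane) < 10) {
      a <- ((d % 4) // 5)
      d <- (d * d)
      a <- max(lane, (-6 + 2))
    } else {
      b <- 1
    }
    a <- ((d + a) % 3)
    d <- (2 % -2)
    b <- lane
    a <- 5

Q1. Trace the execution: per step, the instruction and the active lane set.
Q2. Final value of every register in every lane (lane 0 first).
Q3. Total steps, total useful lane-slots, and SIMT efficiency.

step 0: eval ((d + lane) < 10)       {0,1,2,3,4,5,6,7,8,9,10,11,12,13,14,15}
step 1: a <- ((d % 4) // 5)          {0,1,2,3}
step 2: d <- (d * d)                 {0,1,2,3}
step 3: a <- max(lane, (-6 + 2))     {0,1,2,3}
step 4: b <- 1                       {4,5,6,7,8,9,10,11,12,13,14,15}
step 5: a <- ((d + a) % 3)           {0,1,2,3,4,5,6,7,8,9,10,11,12,13,14,15}
step 6: d <- (2 % -2)                {0,1,2,3,4,5,6,7,8,9,10,11,12,13,14,15}
step 7: b <- lane                    {0,1,2,3,4,5,6,7,8,9,10,11,12,13,14,15}
step 8: a <- 5                       {0,1,2,3,4,5,6,7,8,9,10,11,12,13,14,15}

Answer: 9 steps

d: 0,0,0,0,0,0,0,0,0,0,0,0,0,0,0,0
b: 0,1,2,3,4,5,6,7,8,9,10,11,12,13,14,15
a: 5,5,5,5,5,5,5,5,5,5,5,5,5,5,5,5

steps = 9; useful = 104; efficiency = 104/144 = 13/18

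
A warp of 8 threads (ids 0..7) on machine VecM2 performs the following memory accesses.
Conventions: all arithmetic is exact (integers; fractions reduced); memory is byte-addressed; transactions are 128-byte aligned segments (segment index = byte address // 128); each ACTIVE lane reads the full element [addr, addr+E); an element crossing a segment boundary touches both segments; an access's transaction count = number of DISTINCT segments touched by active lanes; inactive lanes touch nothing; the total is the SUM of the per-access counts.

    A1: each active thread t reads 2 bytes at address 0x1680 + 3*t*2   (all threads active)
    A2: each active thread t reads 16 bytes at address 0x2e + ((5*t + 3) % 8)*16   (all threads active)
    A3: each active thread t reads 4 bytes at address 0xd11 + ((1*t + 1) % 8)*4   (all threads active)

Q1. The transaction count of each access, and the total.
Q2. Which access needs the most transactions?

A1: 1 transaction
A2: 2 transactions
A3: 1 transaction

Answer: 1,2,1; total 4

Answer: A2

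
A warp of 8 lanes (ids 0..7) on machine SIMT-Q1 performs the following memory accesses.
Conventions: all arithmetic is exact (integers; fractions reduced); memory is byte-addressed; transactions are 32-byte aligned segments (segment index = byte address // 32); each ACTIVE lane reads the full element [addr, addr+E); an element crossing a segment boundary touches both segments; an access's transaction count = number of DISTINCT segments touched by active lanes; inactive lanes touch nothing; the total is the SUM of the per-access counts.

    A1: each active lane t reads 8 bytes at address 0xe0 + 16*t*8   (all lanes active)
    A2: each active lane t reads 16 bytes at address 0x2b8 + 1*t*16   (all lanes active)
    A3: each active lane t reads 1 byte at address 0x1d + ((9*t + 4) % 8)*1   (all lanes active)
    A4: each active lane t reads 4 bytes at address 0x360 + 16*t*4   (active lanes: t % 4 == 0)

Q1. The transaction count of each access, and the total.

A1: 8 transactions
A2: 5 transactions
A3: 2 transactions
A4: 2 transactions

Answer: 8,5,2,2; total 17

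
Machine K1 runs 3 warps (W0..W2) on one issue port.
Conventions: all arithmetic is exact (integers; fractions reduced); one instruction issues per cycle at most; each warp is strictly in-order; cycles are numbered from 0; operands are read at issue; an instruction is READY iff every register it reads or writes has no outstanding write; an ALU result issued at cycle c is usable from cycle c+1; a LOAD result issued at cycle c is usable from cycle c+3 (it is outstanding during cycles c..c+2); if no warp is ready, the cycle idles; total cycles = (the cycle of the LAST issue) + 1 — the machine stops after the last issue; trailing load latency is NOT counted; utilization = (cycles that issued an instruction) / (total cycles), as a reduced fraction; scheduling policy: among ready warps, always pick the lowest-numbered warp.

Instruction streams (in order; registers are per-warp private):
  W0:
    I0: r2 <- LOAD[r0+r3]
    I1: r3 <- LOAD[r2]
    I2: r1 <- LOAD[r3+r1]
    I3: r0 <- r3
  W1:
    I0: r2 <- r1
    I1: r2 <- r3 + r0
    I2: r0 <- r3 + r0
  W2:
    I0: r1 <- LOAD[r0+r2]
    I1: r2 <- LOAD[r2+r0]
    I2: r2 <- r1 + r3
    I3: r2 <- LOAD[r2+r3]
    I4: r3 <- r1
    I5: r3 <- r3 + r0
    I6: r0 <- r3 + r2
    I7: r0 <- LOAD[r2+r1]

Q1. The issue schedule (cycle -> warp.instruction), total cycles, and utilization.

cycle 0: W0.I0
cycle 1: W1.I0
cycle 2: W1.I1
cycle 3: W0.I1
cycle 4: W1.I2
cycle 5: W2.I0
cycle 6: W0.I2
cycle 7: W0.I3
cycle 8: W2.I1
cycle 9: idle
cycle 10: idle
cycle 11: W2.I2
cycle 12: W2.I3
cycle 13: W2.I4
cycle 14: W2.I5
cycle 15: W2.I6
cycle 16: W2.I7

Answer: 17 cycles, utilization 15/17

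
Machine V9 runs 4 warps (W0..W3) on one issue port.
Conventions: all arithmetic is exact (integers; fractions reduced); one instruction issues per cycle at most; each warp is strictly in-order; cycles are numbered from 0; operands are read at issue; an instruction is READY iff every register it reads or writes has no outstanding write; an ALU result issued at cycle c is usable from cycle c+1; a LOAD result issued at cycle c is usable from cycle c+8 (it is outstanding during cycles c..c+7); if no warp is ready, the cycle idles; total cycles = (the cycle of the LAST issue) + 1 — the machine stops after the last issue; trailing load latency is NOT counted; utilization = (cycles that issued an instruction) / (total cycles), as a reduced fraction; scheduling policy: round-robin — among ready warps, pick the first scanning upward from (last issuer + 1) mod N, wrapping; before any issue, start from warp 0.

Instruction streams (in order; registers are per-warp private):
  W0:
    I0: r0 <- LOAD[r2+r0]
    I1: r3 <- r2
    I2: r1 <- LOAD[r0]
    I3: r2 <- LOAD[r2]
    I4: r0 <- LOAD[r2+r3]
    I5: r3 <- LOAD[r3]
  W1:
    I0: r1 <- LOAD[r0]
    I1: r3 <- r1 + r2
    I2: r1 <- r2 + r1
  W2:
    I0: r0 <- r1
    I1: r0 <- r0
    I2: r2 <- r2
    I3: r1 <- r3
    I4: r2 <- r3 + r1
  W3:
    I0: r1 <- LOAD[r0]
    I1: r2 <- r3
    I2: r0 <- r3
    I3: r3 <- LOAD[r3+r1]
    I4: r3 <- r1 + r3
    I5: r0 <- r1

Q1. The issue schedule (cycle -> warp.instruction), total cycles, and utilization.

cycle 0: W0.I0
cycle 1: W1.I0
cycle 2: W2.I0
cycle 3: W3.I0
cycle 4: W0.I1
cycle 5: W2.I1
cycle 6: W3.I1
cycle 7: W2.I2
cycle 8: W3.I2
cycle 9: W0.I2
cycle 10: W1.I1
cycle 11: W2.I3
cycle 12: W3.I3
cycle 13: W0.I3
cycle 14: W1.I2
cycle 15: W2.I4
cycle 16: idle
cycle 17: idle
cycle 18: idle
cycle 19: idle
cycle 20: W3.I4
cycle 21: W0.I4
cycle 22: W3.I5
cycle 23: W0.I5

Answer: 24 cycles, utilization 5/6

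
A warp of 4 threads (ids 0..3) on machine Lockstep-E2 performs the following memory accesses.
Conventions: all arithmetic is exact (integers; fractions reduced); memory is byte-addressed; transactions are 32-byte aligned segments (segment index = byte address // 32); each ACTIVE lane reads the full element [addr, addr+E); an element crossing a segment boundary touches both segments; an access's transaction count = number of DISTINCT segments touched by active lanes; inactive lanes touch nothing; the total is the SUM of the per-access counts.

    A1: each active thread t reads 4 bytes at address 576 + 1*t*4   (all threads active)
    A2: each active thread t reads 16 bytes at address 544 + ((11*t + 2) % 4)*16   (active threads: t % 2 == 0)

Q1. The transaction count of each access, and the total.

A1: 1 transaction
A2: 2 transactions

Answer: 1,2; total 3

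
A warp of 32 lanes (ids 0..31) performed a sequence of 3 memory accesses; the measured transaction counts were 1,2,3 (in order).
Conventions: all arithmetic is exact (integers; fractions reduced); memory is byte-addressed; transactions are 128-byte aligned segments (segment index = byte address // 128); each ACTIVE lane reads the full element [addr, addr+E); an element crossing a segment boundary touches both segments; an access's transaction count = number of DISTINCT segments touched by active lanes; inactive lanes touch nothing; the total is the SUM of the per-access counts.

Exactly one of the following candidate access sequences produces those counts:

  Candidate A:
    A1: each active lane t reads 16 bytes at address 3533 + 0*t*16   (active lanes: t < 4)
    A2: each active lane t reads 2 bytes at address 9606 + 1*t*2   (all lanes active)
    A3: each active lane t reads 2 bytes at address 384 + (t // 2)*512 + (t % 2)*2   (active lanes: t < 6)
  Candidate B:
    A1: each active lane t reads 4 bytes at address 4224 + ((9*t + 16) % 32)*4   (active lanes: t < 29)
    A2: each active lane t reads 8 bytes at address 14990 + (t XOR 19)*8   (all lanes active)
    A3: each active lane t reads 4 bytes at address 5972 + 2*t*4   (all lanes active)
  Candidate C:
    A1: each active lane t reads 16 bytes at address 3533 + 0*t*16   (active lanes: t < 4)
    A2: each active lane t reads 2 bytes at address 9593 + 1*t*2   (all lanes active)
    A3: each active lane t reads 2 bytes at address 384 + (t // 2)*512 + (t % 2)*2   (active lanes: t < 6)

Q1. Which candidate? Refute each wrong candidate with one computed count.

A: A2 gives 1 transaction, not 2
B: A2 gives 3 transactions, not 2
C: all counts match (1,2,3)

Answer: C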